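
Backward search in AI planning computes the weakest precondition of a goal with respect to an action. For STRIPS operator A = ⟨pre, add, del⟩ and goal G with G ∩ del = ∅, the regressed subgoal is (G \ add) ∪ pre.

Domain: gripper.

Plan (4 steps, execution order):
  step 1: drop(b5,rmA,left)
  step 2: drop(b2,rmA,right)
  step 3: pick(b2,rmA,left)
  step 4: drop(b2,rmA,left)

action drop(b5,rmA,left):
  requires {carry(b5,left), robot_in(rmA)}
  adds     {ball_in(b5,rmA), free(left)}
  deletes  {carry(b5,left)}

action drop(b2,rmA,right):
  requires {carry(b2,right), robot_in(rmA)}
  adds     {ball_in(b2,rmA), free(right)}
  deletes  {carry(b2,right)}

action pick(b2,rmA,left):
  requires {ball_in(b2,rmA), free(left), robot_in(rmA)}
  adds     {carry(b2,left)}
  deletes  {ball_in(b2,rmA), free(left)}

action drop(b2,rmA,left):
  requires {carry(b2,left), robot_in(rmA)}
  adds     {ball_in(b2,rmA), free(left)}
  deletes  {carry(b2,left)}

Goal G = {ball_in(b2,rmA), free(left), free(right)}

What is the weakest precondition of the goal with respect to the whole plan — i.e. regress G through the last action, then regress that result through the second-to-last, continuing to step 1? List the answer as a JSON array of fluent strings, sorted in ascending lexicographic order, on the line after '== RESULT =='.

Regress step by step:
  through step 4 (drop(b2,rmA,left)): drop {ball_in(b2,rmA), free(left)}, keep {free(right)}, require {carry(b2,left), robot_in(rmA)}
    → {carry(b2,left), free(right), robot_in(rmA)}
  through step 3 (pick(b2,rmA,left)): drop {carry(b2,left)}, keep {free(right), robot_in(rmA)}, require {ball_in(b2,rmA), free(left), robot_in(rmA)}
    → {ball_in(b2,rmA), free(left), free(right), robot_in(rmA)}
  through step 2 (drop(b2,rmA,right)): drop {ball_in(b2,rmA), free(right)}, keep {free(left), robot_in(rmA)}, require {carry(b2,right), robot_in(rmA)}
    → {carry(b2,right), free(left), robot_in(rmA)}
  through step 1 (drop(b5,rmA,left)): drop {free(left)}, keep {carry(b2,right), robot_in(rmA)}, require {carry(b5,left), robot_in(rmA)}
    → {carry(b2,right), carry(b5,left), robot_in(rmA)}

== RESULT ==
["carry(b2,right)", "carry(b5,left)", "robot_in(rmA)"]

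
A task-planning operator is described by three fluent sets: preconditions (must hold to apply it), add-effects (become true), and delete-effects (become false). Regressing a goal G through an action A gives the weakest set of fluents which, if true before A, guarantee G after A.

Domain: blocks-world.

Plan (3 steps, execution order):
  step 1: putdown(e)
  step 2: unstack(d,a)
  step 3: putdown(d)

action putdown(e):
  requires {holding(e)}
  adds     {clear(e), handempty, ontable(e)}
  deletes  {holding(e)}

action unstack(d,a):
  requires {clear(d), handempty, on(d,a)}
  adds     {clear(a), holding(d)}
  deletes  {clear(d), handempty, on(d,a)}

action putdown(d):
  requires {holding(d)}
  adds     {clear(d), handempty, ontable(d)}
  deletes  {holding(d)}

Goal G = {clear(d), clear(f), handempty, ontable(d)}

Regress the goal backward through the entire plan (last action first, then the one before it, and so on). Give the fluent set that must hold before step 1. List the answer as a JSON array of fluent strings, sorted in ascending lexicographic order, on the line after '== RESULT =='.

Regress step by step:
  through step 3 (putdown(d)): drop {clear(d), handempty, ontable(d)}, keep {clear(f)}, require {holding(d)}
    → {clear(f), holding(d)}
  through step 2 (unstack(d,a)): drop {holding(d)}, keep {clear(f)}, require {clear(d), handempty, on(d,a)}
    → {clear(d), clear(f), handempty, on(d,a)}
  through step 1 (putdown(e)): drop {handempty}, keep {clear(d), clear(f), on(d,a)}, require {holding(e)}
    → {clear(d), clear(f), holding(e), on(d,a)}

== RESULT ==
["clear(d)", "clear(f)", "holding(e)", "on(d,a)"]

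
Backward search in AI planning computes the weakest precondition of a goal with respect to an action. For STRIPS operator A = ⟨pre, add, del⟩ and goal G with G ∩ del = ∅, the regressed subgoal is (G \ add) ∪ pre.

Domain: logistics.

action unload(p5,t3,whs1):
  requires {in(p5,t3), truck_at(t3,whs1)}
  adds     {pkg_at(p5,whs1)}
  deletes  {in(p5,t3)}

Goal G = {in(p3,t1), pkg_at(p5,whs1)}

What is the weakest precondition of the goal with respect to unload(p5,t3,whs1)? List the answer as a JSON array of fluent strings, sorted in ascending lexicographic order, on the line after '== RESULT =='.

Compute (G \ add) ∪ pre:
  G ∩ del = {}  (empty — regression defined)
  G \ add = {in(p3,t1), pkg_at(p5,whs1)} \ {pkg_at(p5,whs1)} = {in(p3,t1)}
  ∪ pre   = {in(p3,t1)} ∪ {in(p5,t3), truck_at(t3,whs1)}
          = {in(p3,t1), in(p5,t3), truck_at(t3,whs1)}

== RESULT ==
["in(p3,t1)", "in(p5,t3)", "truck_at(t3,whs1)"]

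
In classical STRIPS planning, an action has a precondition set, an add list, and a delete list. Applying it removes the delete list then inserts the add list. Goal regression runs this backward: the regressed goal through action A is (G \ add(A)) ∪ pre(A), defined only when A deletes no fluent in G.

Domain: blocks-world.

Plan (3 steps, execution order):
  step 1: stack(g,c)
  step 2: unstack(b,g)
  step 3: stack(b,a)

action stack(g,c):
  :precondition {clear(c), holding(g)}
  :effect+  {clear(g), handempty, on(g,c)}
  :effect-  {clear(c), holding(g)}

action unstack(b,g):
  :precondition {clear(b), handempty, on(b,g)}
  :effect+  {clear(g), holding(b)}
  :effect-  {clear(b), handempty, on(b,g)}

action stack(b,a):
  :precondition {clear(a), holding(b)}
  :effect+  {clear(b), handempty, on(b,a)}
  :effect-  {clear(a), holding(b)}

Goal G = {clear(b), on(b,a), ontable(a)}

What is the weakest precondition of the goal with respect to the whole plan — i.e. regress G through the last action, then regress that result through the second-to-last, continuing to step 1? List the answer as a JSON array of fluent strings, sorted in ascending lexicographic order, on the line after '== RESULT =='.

Work backward from the goal:
  through step 3 (stack(b,a)): drop {clear(b), on(b,a)}, keep {ontable(a)}, require {clear(a), holding(b)}
    → {clear(a), holding(b), ontable(a)}
  through step 2 (unstack(b,g)): drop {holding(b)}, keep {clear(a), ontable(a)}, require {clear(b), handempty, on(b,g)}
    → {clear(a), clear(b), handempty, on(b,g), ontable(a)}
  through step 1 (stack(g,c)): drop {handempty}, keep {clear(a), clear(b), on(b,g), ontable(a)}, require {clear(c), holding(g)}
    → {clear(a), clear(b), clear(c), holding(g), on(b,g), ontable(a)}

== RESULT ==
["clear(a)", "clear(b)", "clear(c)", "holding(g)", "on(b,g)", "ontable(a)"]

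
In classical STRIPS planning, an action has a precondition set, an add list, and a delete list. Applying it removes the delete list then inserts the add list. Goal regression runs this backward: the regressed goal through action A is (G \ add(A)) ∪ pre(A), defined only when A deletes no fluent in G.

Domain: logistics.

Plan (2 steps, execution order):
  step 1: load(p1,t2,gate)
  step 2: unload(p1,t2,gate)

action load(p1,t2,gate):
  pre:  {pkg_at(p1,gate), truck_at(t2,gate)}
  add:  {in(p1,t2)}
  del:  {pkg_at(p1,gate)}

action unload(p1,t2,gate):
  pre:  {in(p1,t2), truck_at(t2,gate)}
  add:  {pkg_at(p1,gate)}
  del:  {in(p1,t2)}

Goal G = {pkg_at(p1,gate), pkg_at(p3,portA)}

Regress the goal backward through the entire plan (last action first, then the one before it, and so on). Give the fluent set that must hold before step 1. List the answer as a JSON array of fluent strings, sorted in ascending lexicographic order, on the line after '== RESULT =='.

Work backward from the goal:
  through step 2 (unload(p1,t2,gate)): drop {pkg_at(p1,gate)}, keep {pkg_at(p3,portA)}, require {in(p1,t2), truck_at(t2,gate)}
    → {in(p1,t2), pkg_at(p3,portA), truck_at(t2,gate)}
  through step 1 (load(p1,t2,gate)): drop {in(p1,t2)}, keep {pkg_at(p3,portA), truck_at(t2,gate)}, require {pkg_at(p1,gate), truck_at(t2,gate)}
    → {pkg_at(p1,gate), pkg_at(p3,portA), truck_at(t2,gate)}

== RESULT ==
["pkg_at(p1,gate)", "pkg_at(p3,portA)", "truck_at(t2,gate)"]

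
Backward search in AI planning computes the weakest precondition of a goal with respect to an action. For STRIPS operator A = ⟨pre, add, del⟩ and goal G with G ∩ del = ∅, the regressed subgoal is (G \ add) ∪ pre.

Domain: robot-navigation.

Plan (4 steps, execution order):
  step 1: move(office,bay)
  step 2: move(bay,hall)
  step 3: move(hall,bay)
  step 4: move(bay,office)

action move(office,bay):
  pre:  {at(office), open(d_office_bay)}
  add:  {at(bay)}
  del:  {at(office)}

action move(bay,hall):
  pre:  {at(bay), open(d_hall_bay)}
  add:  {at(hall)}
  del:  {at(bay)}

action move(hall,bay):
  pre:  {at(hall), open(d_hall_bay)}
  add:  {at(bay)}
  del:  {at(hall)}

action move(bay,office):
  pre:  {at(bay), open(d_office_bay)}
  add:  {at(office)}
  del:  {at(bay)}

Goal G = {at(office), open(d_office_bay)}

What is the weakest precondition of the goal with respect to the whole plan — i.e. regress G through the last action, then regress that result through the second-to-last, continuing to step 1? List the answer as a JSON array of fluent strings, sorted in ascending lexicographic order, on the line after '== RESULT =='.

Work backward from the goal:
  through step 4 (move(bay,office)): drop {at(office)}, keep {open(d_office_bay)}, require {at(bay), open(d_office_bay)}
    → {at(bay), open(d_office_bay)}
  through step 3 (move(hall,bay)): drop {at(bay)}, keep {open(d_office_bay)}, require {at(hall), open(d_hall_bay)}
    → {at(hall), open(d_hall_bay), open(d_office_bay)}
  through step 2 (move(bay,hall)): drop {at(hall)}, keep {open(d_hall_bay), open(d_office_bay)}, require {at(bay), open(d_hall_bay)}
    → {at(bay), open(d_hall_bay), open(d_office_bay)}
  through step 1 (move(office,bay)): drop {at(bay)}, keep {open(d_hall_bay), open(d_office_bay)}, require {at(office), open(d_office_bay)}
    → {at(office), open(d_hall_bay), open(d_office_bay)}

== RESULT ==
["at(office)", "open(d_hall_bay)", "open(d_office_bay)"]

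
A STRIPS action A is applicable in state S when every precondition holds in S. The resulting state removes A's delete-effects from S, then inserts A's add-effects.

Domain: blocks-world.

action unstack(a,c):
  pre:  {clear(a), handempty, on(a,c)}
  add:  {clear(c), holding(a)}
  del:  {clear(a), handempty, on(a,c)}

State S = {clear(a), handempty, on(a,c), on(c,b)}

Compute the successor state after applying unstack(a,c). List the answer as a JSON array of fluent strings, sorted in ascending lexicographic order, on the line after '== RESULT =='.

Progress:
  pre ⊆ S: {clear(a), handempty, on(a,c)} ⊆ S  — applicable
  S \ del = {on(c,b)}
  ∪ add   = {clear(c), holding(a), on(c,b)}

== RESULT ==
["clear(c)", "holding(a)", "on(c,b)"]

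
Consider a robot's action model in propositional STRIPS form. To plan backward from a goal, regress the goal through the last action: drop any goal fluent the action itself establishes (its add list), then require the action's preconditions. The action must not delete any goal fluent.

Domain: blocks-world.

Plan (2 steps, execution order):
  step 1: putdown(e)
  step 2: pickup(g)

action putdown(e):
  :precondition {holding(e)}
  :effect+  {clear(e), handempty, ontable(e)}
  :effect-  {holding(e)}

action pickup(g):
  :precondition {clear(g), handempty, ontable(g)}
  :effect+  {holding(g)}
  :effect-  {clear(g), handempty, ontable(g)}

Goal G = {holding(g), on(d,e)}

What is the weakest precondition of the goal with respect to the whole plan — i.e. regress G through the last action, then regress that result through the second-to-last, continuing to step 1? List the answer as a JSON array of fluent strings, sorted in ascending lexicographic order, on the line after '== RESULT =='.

Work backward from the goal:
  through step 2 (pickup(g)): drop {holding(g)}, keep {on(d,e)}, require {clear(g), handempty, ontable(g)}
    → {clear(g), handempty, on(d,e), ontable(g)}
  through step 1 (putdown(e)): drop {handempty}, keep {clear(g), on(d,e), ontable(g)}, require {holding(e)}
    → {clear(g), holding(e), on(d,e), ontable(g)}

== RESULT ==
["clear(g)", "holding(e)", "on(d,e)", "ontable(g)"]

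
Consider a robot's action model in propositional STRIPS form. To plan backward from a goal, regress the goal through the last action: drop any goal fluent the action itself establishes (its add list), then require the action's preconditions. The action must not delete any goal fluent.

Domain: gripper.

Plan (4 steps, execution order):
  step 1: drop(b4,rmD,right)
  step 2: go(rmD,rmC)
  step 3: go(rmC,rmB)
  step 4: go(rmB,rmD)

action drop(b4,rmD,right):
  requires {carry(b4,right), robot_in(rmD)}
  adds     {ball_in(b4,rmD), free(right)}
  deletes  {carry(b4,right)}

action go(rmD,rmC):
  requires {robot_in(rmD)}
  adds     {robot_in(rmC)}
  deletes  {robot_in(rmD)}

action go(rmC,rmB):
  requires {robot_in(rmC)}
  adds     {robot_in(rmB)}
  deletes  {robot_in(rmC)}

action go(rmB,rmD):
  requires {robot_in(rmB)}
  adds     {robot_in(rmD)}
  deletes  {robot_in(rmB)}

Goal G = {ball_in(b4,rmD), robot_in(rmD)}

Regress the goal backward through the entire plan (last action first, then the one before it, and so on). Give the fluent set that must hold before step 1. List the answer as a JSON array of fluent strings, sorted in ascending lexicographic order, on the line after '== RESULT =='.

Regress step by step:
  through step 4 (go(rmB,rmD)): drop {robot_in(rmD)}, keep {ball_in(b4,rmD)}, require {robot_in(rmB)}
    → {ball_in(b4,rmD), robot_in(rmB)}
  through step 3 (go(rmC,rmB)): drop {robot_in(rmB)}, keep {ball_in(b4,rmD)}, require {robot_in(rmC)}
    → {ball_in(b4,rmD), robot_in(rmC)}
  through step 2 (go(rmD,rmC)): drop {robot_in(rmC)}, keep {ball_in(b4,rmD)}, require {robot_in(rmD)}
    → {ball_in(b4,rmD), robot_in(rmD)}
  through step 1 (drop(b4,rmD,right)): drop {ball_in(b4,rmD)}, keep {robot_in(rmD)}, require {carry(b4,right), robot_in(rmD)}
    → {carry(b4,right), robot_in(rmD)}

== RESULT ==
["carry(b4,right)", "robot_in(rmD)"]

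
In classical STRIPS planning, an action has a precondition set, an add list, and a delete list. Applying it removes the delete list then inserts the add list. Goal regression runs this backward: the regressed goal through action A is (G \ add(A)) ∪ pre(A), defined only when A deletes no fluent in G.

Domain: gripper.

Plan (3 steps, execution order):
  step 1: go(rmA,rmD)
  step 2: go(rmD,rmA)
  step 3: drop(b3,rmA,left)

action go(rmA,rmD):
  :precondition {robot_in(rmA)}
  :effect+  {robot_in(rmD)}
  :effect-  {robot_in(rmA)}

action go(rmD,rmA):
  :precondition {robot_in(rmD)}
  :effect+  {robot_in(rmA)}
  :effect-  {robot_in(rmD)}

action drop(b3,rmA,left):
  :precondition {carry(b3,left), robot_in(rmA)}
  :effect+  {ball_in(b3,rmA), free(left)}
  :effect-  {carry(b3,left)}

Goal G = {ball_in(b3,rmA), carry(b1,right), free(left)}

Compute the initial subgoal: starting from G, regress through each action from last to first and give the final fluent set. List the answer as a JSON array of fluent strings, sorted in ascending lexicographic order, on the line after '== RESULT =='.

Work backward from the goal:
  through step 3 (drop(b3,rmA,left)): drop {ball_in(b3,rmA), free(left)}, keep {carry(b1,right)}, require {carry(b3,left), robot_in(rmA)}
    → {carry(b1,right), carry(b3,left), robot_in(rmA)}
  through step 2 (go(rmD,rmA)): drop {robot_in(rmA)}, keep {carry(b1,right), carry(b3,left)}, require {robot_in(rmD)}
    → {carry(b1,right), carry(b3,left), robot_in(rmD)}
  through step 1 (go(rmA,rmD)): drop {robot_in(rmD)}, keep {carry(b1,right), carry(b3,left)}, require {robot_in(rmA)}
    → {carry(b1,right), carry(b3,left), robot_in(rmA)}

== RESULT ==
["carry(b1,right)", "carry(b3,left)", "robot_in(rmA)"]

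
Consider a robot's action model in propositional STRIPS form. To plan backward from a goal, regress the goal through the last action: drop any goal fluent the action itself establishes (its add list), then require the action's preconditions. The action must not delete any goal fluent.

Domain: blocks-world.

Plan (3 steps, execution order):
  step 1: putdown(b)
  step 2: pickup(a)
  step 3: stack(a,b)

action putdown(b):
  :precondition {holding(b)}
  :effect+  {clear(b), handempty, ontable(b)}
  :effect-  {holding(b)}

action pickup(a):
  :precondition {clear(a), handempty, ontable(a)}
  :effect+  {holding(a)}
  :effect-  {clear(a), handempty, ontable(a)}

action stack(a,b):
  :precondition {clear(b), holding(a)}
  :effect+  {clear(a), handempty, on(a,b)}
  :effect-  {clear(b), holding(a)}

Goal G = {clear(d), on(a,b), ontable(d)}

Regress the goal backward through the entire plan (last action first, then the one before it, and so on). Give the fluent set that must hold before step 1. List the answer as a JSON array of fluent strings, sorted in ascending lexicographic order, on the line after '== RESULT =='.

Work backward from the goal:
  through step 3 (stack(a,b)): drop {on(a,b)}, keep {clear(d), ontable(d)}, require {clear(b), holding(a)}
    → {clear(b), clear(d), holding(a), ontable(d)}
  through step 2 (pickup(a)): drop {holding(a)}, keep {clear(b), clear(d), ontable(d)}, require {clear(a), handempty, ontable(a)}
    → {clear(a), clear(b), clear(d), handempty, ontable(a), ontable(d)}
  through step 1 (putdown(b)): drop {clear(b), handempty}, keep {clear(a), clear(d), ontable(a), ontable(d)}, require {holding(b)}
    → {clear(a), clear(d), holding(b), ontable(a), ontable(d)}

== RESULT ==
["clear(a)", "clear(d)", "holding(b)", "ontable(a)", "ontable(d)"]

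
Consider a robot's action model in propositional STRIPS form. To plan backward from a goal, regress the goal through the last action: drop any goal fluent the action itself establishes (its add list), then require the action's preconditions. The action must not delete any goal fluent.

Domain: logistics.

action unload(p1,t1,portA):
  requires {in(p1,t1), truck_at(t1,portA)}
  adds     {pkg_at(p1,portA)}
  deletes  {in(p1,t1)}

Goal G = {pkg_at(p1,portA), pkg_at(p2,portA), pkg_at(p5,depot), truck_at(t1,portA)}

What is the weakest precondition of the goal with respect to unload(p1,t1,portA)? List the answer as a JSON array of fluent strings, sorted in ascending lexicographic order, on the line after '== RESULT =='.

Regress:
  G ∩ del = {}  (empty — regression defined)
  G \ add = {pkg_at(p1,portA), pkg_at(p2,portA), pkg_at(p5,depot), truck_at(t1,portA)} \ {pkg_at(p1,portA)} = {pkg_at(p2,portA), pkg_at(p5,depot), truck_at(t1,portA)}
  ∪ pre   = {pkg_at(p2,portA), pkg_at(p5,depot), truck_at(t1,portA)} ∪ {in(p1,t1), truck_at(t1,portA)}
          = {in(p1,t1), pkg_at(p2,portA), pkg_at(p5,depot), truck_at(t1,portA)}

== RESULT ==
["in(p1,t1)", "pkg_at(p2,portA)", "pkg_at(p5,depot)", "truck_at(t1,portA)"]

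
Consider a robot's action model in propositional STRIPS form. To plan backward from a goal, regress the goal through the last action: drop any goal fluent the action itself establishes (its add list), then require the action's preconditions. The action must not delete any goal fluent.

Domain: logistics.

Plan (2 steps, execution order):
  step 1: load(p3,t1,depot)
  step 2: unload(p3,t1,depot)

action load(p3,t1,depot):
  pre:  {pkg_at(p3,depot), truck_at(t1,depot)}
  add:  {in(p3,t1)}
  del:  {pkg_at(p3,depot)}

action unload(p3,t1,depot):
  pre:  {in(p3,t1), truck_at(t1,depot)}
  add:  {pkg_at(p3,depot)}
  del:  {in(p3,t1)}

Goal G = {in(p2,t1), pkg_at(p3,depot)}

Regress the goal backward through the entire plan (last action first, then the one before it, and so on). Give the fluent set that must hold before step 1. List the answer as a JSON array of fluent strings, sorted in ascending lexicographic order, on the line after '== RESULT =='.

Regress step by step:
  through step 2 (unload(p3,t1,depot)): drop {pkg_at(p3,depot)}, keep {in(p2,t1)}, require {in(p3,t1), truck_at(t1,depot)}
    → {in(p2,t1), in(p3,t1), truck_at(t1,depot)}
  through step 1 (load(p3,t1,depot)): drop {in(p3,t1)}, keep {in(p2,t1), truck_at(t1,depot)}, require {pkg_at(p3,depot), truck_at(t1,depot)}
    → {in(p2,t1), pkg_at(p3,depot), truck_at(t1,depot)}

== RESULT ==
["in(p2,t1)", "pkg_at(p3,depot)", "truck_at(t1,depot)"]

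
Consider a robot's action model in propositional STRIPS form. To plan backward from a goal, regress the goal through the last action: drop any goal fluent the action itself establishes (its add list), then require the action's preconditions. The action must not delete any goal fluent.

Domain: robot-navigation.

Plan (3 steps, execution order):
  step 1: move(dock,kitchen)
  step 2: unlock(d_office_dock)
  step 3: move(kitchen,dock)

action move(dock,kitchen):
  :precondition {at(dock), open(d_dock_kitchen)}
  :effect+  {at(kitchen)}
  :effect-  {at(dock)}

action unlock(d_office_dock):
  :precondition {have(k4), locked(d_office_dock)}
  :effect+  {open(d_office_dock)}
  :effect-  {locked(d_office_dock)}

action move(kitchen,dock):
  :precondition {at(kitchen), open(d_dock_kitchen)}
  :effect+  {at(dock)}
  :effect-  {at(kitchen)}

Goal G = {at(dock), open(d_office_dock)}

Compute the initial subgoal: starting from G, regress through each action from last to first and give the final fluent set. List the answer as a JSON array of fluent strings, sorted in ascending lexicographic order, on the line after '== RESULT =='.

Regress step by step:
  through step 3 (move(kitchen,dock)): drop {at(dock)}, keep {open(d_office_dock)}, require {at(kitchen), open(d_dock_kitchen)}
    → {at(kitchen), open(d_dock_kitchen), open(d_office_dock)}
  through step 2 (unlock(d_office_dock)): drop {open(d_office_dock)}, keep {at(kitchen), open(d_dock_kitchen)}, require {have(k4), locked(d_office_dock)}
    → {at(kitchen), have(k4), locked(d_office_dock), open(d_dock_kitchen)}
  through step 1 (move(dock,kitchen)): drop {at(kitchen)}, keep {have(k4), locked(d_office_dock), open(d_dock_kitchen)}, require {at(dock), open(d_dock_kitchen)}
    → {at(dock), have(k4), locked(d_office_dock), open(d_dock_kitchen)}

== RESULT ==
["at(dock)", "have(k4)", "locked(d_office_dock)", "open(d_dock_kitchen)"]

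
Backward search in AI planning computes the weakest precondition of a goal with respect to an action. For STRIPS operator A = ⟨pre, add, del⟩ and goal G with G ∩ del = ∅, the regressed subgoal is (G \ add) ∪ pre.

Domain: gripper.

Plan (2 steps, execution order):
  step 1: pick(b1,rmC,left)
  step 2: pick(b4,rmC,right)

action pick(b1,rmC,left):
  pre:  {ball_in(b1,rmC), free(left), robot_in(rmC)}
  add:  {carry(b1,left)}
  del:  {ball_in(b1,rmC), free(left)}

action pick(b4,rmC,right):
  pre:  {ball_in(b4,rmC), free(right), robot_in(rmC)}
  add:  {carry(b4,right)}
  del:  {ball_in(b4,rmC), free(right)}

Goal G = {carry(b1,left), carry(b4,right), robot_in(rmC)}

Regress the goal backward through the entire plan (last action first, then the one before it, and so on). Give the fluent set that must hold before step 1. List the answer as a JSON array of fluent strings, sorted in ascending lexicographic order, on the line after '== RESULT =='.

Regress step by step:
  through step 2 (pick(b4,rmC,right)): drop {carry(b4,right)}, keep {carry(b1,left), robot_in(rmC)}, require {ball_in(b4,rmC), free(right), robot_in(rmC)}
    → {ball_in(b4,rmC), carry(b1,left), free(right), robot_in(rmC)}
  through step 1 (pick(b1,rmC,left)): drop {carry(b1,left)}, keep {ball_in(b4,rmC), free(right), robot_in(rmC)}, require {ball_in(b1,rmC), free(left), robot_in(rmC)}
    → {ball_in(b1,rmC), ball_in(b4,rmC), free(left), free(right), robot_in(rmC)}

== RESULT ==
["ball_in(b1,rmC)", "ball_in(b4,rmC)", "free(left)", "free(right)", "robot_in(rmC)"]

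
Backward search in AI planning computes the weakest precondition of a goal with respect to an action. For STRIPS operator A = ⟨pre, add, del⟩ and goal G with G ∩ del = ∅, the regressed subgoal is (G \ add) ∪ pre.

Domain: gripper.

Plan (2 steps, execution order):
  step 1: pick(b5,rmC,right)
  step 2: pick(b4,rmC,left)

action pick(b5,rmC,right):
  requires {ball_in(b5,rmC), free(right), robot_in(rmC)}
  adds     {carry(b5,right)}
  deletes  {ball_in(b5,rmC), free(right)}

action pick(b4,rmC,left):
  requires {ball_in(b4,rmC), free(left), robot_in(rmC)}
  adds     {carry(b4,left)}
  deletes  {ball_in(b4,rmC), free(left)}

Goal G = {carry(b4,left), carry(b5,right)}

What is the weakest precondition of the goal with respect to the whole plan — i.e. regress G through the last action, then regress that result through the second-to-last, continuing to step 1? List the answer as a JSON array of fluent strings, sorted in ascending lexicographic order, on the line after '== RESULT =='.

Work backward from the goal:
  through step 2 (pick(b4,rmC,left)): drop {carry(b4,left)}, keep {carry(b5,right)}, require {ball_in(b4,rmC), free(left), robot_in(rmC)}
    → {ball_in(b4,rmC), carry(b5,right), free(left), robot_in(rmC)}
  through step 1 (pick(b5,rmC,right)): drop {carry(b5,right)}, keep {ball_in(b4,rmC), free(left), robot_in(rmC)}, require {ball_in(b5,rmC), free(right), robot_in(rmC)}
    → {ball_in(b4,rmC), ball_in(b5,rmC), free(left), free(right), robot_in(rmC)}

== RESULT ==
["ball_in(b4,rmC)", "ball_in(b5,rmC)", "free(left)", "free(right)", "robot_in(rmC)"]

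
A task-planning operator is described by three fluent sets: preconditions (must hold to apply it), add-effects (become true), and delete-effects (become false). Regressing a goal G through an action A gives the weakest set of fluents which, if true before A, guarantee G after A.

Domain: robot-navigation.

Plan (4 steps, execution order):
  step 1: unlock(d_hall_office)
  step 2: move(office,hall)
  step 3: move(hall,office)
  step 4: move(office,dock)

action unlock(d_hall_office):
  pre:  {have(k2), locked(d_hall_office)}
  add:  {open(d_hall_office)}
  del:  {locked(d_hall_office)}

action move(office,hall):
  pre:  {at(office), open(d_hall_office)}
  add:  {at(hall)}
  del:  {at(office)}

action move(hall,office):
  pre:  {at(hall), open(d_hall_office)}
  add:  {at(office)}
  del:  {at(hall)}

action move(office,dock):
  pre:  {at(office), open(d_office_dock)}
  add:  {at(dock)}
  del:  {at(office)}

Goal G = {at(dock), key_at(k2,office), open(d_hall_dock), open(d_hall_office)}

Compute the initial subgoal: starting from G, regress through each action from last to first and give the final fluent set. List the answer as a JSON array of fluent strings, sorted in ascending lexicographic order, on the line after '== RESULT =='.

Work backward from the goal:
  through step 4 (move(office,dock)): drop {at(dock)}, keep {key_at(k2,office), open(d_hall_dock), open(d_hall_office)}, require {at(office), open(d_office_dock)}
    → {at(office), key_at(k2,office), open(d_hall_dock), open(d_hall_office), open(d_office_dock)}
  through step 3 (move(hall,office)): drop {at(office)}, keep {key_at(k2,office), open(d_hall_dock), open(d_hall_office), open(d_office_dock)}, require {at(hall), open(d_hall_office)}
    → {at(hall), key_at(k2,office), open(d_hall_dock), open(d_hall_office), open(d_office_dock)}
  through step 2 (move(office,hall)): drop {at(hall)}, keep {key_at(k2,office), open(d_hall_dock), open(d_hall_office), open(d_office_dock)}, require {at(office), open(d_hall_office)}
    → {at(office), key_at(k2,office), open(d_hall_dock), open(d_hall_office), open(d_office_dock)}
  through step 1 (unlock(d_hall_office)): drop {open(d_hall_office)}, keep {at(office), key_at(k2,office), open(d_hall_dock), open(d_office_dock)}, require {have(k2), locked(d_hall_office)}
    → {at(office), have(k2), key_at(k2,office), locked(d_hall_office), open(d_hall_dock), open(d_office_dock)}

== RESULT ==
["at(office)", "have(k2)", "key_at(k2,office)", "locked(d_hall_office)", "open(d_hall_dock)", "open(d_office_dock)"]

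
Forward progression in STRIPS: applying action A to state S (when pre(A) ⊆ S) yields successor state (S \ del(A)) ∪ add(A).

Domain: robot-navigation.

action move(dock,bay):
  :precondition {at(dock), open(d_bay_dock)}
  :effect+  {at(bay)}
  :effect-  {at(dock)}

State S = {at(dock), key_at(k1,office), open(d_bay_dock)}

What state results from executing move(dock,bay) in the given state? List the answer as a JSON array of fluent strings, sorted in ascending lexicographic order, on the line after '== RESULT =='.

Progress:
  pre ⊆ S: {at(dock), open(d_bay_dock)} ⊆ S  — applicable
  S \ del = {key_at(k1,office), open(d_bay_dock)}
  ∪ add   = {at(bay), key_at(k1,office), open(d_bay_dock)}

== RESULT ==
["at(bay)", "key_at(k1,office)", "open(d_bay_dock)"]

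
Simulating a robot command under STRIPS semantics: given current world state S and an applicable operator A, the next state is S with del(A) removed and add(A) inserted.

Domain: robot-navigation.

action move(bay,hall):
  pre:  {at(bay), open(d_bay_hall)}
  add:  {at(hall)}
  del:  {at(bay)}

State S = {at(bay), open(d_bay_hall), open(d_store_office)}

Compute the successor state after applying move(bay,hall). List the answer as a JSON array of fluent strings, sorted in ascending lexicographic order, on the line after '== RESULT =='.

Progress:
  pre ⊆ S: {at(bay), open(d_bay_hall)} ⊆ S  — applicable
  S \ del = {open(d_bay_hall), open(d_store_office)}
  ∪ add   = {at(hall), open(d_bay_hall), open(d_store_office)}

== RESULT ==
["at(hall)", "open(d_bay_hall)", "open(d_store_office)"]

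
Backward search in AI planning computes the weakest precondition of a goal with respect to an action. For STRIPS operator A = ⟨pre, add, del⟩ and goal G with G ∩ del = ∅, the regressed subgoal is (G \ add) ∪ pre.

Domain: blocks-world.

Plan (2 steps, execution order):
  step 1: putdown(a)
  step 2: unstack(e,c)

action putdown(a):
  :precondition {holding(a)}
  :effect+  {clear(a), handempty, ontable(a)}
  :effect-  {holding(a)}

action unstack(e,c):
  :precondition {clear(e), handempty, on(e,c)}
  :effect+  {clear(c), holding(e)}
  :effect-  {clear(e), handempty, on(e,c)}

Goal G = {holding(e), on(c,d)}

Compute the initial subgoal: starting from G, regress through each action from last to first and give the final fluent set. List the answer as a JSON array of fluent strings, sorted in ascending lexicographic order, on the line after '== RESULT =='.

Work backward from the goal:
  through step 2 (unstack(e,c)): drop {holding(e)}, keep {on(c,d)}, require {clear(e), handempty, on(e,c)}
    → {clear(e), handempty, on(c,d), on(e,c)}
  through step 1 (putdown(a)): drop {handempty}, keep {clear(e), on(c,d), on(e,c)}, require {holding(a)}
    → {clear(e), holding(a), on(c,d), on(e,c)}

== RESULT ==
["clear(e)", "holding(a)", "on(c,d)", "on(e,c)"]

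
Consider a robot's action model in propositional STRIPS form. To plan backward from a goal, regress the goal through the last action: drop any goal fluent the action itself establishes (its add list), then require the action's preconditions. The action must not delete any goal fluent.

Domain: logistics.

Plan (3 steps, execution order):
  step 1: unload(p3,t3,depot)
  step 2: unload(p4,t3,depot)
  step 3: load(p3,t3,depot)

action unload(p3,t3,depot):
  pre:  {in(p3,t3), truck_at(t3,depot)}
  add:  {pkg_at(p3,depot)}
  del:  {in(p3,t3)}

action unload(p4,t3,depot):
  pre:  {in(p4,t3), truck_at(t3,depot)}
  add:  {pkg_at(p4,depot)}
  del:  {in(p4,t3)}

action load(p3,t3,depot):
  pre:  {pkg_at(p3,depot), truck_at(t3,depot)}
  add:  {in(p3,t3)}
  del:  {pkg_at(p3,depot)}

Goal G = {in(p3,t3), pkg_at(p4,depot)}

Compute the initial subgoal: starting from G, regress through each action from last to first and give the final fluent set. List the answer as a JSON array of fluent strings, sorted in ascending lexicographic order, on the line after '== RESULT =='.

Regress step by step:
  through step 3 (load(p3,t3,depot)): drop {in(p3,t3)}, keep {pkg_at(p4,depot)}, require {pkg_at(p3,depot), truck_at(t3,depot)}
    → {pkg_at(p3,depot), pkg_at(p4,depot), truck_at(t3,depot)}
  through step 2 (unload(p4,t3,depot)): drop {pkg_at(p4,depot)}, keep {pkg_at(p3,depot), truck_at(t3,depot)}, require {in(p4,t3), truck_at(t3,depot)}
    → {in(p4,t3), pkg_at(p3,depot), truck_at(t3,depot)}
  through step 1 (unload(p3,t3,depot)): drop {pkg_at(p3,depot)}, keep {in(p4,t3), truck_at(t3,depot)}, require {in(p3,t3), truck_at(t3,depot)}
    → {in(p3,t3), in(p4,t3), truck_at(t3,depot)}

== RESULT ==
["in(p3,t3)", "in(p4,t3)", "truck_at(t3,depot)"]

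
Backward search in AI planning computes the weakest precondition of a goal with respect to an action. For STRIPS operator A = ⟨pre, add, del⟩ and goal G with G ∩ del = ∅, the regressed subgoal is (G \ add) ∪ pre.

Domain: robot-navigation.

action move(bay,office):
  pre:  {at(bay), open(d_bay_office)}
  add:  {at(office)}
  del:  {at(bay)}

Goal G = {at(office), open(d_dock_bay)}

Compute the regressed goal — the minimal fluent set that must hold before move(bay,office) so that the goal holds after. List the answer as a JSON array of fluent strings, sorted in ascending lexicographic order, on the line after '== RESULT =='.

Compute (G \ add) ∪ pre:
  G ∩ del = {}  (empty — regression defined)
  G \ add = {at(office), open(d_dock_bay)} \ {at(office)} = {open(d_dock_bay)}
  ∪ pre   = {open(d_dock_bay)} ∪ {at(bay), open(d_bay_office)}
          = {at(bay), open(d_bay_office), open(d_dock_bay)}

== RESULT ==
["at(bay)", "open(d_bay_office)", "open(d_dock_bay)"]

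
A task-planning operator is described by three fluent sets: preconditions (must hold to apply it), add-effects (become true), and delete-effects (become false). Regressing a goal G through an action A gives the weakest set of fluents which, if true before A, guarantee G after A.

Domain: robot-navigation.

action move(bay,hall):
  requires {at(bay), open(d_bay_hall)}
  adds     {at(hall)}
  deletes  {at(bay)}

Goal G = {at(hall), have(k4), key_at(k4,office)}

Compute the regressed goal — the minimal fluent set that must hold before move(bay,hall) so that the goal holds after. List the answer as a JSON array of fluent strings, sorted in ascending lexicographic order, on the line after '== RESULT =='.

Compute (G \ add) ∪ pre:
  G ∩ del = {}  (empty — regression defined)
  G \ add = {at(hall), have(k4), key_at(k4,office)} \ {at(hall)} = {have(k4), key_at(k4,office)}
  ∪ pre   = {have(k4), key_at(k4,office)} ∪ {at(bay), open(d_bay_hall)}
          = {at(bay), have(k4), key_at(k4,office), open(d_bay_hall)}

== RESULT ==
["at(bay)", "have(k4)", "key_at(k4,office)", "open(d_bay_hall)"]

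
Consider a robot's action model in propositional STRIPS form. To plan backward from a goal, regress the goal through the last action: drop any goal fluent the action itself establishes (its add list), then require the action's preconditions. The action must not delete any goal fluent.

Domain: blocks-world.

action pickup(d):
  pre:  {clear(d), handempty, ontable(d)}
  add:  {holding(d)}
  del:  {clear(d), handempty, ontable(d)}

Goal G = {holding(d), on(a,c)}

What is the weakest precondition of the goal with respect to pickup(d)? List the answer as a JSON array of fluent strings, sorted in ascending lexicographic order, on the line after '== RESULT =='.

Regress:
  G ∩ del = {}  (empty — regression defined)
  G \ add = {holding(d), on(a,c)} \ {holding(d)} = {on(a,c)}
  ∪ pre   = {on(a,c)} ∪ {clear(d), handempty, ontable(d)}
          = {clear(d), handempty, on(a,c), ontable(d)}

== RESULT ==
["clear(d)", "handempty", "on(a,c)", "ontable(d)"]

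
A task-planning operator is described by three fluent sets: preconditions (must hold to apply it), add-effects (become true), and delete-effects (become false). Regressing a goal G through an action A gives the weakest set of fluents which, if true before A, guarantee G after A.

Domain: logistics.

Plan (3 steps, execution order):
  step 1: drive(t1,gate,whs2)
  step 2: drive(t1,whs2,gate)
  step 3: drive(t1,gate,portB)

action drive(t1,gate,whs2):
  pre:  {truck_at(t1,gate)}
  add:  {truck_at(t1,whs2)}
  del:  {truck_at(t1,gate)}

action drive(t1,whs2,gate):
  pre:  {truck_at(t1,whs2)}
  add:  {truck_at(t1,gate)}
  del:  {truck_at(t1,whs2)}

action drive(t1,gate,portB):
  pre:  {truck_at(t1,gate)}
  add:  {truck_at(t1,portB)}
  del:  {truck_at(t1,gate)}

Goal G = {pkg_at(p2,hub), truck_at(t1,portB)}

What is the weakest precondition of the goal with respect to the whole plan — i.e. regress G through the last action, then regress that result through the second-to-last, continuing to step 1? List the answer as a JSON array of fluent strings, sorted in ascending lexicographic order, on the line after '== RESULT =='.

Regress step by step:
  through step 3 (drive(t1,gate,portB)): drop {truck_at(t1,portB)}, keep {pkg_at(p2,hub)}, require {truck_at(t1,gate)}
    → {pkg_at(p2,hub), truck_at(t1,gate)}
  through step 2 (drive(t1,whs2,gate)): drop {truck_at(t1,gate)}, keep {pkg_at(p2,hub)}, require {truck_at(t1,whs2)}
    → {pkg_at(p2,hub), truck_at(t1,whs2)}
  through step 1 (drive(t1,gate,whs2)): drop {truck_at(t1,whs2)}, keep {pkg_at(p2,hub)}, require {truck_at(t1,gate)}
    → {pkg_at(p2,hub), truck_at(t1,gate)}

== RESULT ==
["pkg_at(p2,hub)", "truck_at(t1,gate)"]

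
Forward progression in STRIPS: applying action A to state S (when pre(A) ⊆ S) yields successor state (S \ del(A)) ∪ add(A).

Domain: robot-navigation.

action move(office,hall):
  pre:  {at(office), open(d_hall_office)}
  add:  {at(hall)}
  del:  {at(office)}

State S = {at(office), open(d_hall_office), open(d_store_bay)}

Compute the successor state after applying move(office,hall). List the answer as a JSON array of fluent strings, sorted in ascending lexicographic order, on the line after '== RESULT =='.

Progress:
  pre ⊆ S: {at(office), open(d_hall_office)} ⊆ S  — applicable
  S \ del = {open(d_hall_office), open(d_store_bay)}
  ∪ add   = {at(hall), open(d_hall_office), open(d_store_bay)}

== RESULT ==
["at(hall)", "open(d_hall_office)", "open(d_store_bay)"]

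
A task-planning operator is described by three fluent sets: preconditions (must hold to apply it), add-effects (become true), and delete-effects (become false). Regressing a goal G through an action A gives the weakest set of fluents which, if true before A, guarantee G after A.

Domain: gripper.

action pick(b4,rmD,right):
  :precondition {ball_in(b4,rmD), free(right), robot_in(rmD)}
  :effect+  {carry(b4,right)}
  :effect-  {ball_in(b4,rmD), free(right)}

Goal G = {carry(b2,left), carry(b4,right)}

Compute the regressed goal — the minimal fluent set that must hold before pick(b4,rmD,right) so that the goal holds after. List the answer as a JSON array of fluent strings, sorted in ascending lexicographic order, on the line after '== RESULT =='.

Compute (G \ add) ∪ pre:
  G ∩ del = {}  (empty — regression defined)
  G \ add = {carry(b2,left), carry(b4,right)} \ {carry(b4,right)} = {carry(b2,left)}
  ∪ pre   = {carry(b2,left)} ∪ {ball_in(b4,rmD), free(right), robot_in(rmD)}
          = {ball_in(b4,rmD), carry(b2,left), free(right), robot_in(rmD)}

== RESULT ==
["ball_in(b4,rmD)", "carry(b2,left)", "free(right)", "robot_in(rmD)"]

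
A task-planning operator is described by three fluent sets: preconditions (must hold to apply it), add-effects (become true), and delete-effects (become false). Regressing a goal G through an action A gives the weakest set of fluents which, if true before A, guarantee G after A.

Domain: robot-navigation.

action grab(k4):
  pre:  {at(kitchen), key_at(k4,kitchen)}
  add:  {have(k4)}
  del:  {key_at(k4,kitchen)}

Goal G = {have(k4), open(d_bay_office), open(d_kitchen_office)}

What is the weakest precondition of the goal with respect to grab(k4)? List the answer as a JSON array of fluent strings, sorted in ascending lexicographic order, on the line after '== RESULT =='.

Regress:
  G ∩ del = {}  (empty — regression defined)
  G \ add = {have(k4), open(d_bay_office), open(d_kitchen_office)} \ {have(k4)} = {open(d_bay_office), open(d_kitchen_office)}
  ∪ pre   = {open(d_bay_office), open(d_kitchen_office)} ∪ {at(kitchen), key_at(k4,kitchen)}
          = {at(kitchen), key_at(k4,kitchen), open(d_bay_office), open(d_kitchen_office)}

== RESULT ==
["at(kitchen)", "key_at(k4,kitchen)", "open(d_bay_office)", "open(d_kitchen_office)"]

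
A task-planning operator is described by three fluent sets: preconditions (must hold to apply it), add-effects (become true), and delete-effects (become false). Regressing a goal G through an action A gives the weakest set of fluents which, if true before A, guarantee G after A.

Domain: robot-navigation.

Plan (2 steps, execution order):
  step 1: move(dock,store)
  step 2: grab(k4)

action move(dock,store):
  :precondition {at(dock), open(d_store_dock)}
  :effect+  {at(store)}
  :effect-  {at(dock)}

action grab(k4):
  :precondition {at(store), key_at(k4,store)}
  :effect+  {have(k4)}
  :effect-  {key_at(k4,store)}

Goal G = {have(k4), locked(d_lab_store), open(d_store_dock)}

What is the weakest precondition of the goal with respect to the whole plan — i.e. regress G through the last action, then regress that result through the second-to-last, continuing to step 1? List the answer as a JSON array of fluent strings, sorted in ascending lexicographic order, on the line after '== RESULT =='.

Regress step by step:
  through step 2 (grab(k4)): drop {have(k4)}, keep {locked(d_lab_store), open(d_store_dock)}, require {at(store), key_at(k4,store)}
    → {at(store), key_at(k4,store), locked(d_lab_store), open(d_store_dock)}
  through step 1 (move(dock,store)): drop {at(store)}, keep {key_at(k4,store), locked(d_lab_store), open(d_store_dock)}, require {at(dock), open(d_store_dock)}
    → {at(dock), key_at(k4,store), locked(d_lab_store), open(d_store_dock)}

== RESULT ==
["at(dock)", "key_at(k4,store)", "locked(d_lab_store)", "open(d_store_dock)"]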